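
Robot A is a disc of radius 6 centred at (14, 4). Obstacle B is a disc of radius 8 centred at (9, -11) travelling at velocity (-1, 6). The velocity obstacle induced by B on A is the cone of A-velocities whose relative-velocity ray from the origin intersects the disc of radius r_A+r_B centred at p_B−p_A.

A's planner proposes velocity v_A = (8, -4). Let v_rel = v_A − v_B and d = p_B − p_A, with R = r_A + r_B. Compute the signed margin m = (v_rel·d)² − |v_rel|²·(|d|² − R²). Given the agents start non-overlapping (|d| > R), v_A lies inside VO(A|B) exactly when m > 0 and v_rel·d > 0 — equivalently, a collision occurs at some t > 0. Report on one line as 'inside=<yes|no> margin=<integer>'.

d = (-5, -15),  |d|² = 250;  R = 6+8 = 14,  c = 250−14² = 54
v_rel = (9, -10),  |v_rel|² = 181;  v_rel·d = (9)·(-5) + (-10)·(-15) = 105
181·t² − 210·t + 54 = 0  ⇒  m = 105² − 181·54 = 1251
m = 1251 > 0,  v_rel·d = 105 > 0  ⇒  inside

inside=yes margin=1251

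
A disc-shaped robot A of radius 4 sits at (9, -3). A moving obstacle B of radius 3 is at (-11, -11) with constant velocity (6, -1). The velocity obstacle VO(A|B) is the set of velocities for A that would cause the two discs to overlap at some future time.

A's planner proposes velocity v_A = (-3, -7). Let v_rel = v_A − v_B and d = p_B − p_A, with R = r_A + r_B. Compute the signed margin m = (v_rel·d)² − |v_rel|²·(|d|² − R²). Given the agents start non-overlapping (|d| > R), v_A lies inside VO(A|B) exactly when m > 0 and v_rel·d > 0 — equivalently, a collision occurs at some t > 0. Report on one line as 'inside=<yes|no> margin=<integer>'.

d = (-20, -8),  |d|² = 464;  R = 4+3 = 7,  c = 464−7² = 415
v_rel = (-9, -6),  |v_rel|² = 117;  v_rel·d = (-9)·(-20) + (-6)·(-8) = 228
117·t² − 456·t + 415 = 0  ⇒  m = 228² − 117·415 = 3429
m = 3429 > 0,  v_rel·d = 228 > 0  ⇒  inside

inside=yes margin=3429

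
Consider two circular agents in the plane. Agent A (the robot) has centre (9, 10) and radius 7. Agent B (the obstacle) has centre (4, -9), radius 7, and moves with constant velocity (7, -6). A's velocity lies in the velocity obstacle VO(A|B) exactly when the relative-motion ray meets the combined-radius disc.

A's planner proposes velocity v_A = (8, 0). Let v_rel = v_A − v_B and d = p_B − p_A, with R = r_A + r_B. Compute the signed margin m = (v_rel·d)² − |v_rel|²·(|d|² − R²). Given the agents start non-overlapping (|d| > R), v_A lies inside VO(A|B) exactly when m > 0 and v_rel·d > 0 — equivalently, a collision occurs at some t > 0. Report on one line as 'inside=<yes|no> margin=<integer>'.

d = (-5, -19),  |d|² = 386;  R = 7+7 = 14,  c = 386−14² = 190
v_rel = (1, 6),  |v_rel|² = 37;  v_rel·d = (1)·(-5) + (6)·(-19) = -119
37·t² + 238·t + 190 = 0  ⇒  m = (-119)² − 37·190 = 7131
m = 7131 > 0,  v_rel·d = -119 < 0  ⇒  outside

inside=no margin=7131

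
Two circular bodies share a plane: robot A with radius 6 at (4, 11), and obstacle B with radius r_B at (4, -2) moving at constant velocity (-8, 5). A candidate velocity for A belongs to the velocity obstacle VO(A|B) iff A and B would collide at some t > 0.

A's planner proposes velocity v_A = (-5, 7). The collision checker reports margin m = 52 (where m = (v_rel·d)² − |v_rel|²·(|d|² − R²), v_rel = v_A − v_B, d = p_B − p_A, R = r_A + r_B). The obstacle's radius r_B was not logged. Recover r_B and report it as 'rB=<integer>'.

m = 52
d = (0, -13);  v_rel = (3, 2),  |v_rel|² = 13
v_rel×d = (3)·(-13) − (2)·(0) = -39
since m = R²·13 − (-39)²:  R² = (1521 + 52) / 13 = 121
R = √121 = 11  ⇒  r_B = 11 − 6 = 5

rB=5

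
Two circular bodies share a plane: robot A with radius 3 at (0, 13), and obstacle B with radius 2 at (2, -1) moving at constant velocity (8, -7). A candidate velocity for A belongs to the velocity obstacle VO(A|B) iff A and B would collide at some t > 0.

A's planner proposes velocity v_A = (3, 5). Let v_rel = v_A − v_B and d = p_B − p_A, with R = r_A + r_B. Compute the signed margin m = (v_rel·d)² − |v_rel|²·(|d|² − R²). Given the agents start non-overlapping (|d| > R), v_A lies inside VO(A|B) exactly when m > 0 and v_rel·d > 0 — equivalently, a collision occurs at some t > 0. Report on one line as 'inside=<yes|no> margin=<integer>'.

d = (2, -14),  |d|² = 200;  R = 3+2 = 5,  c = 200−5² = 175
v_rel = (-5, 12),  |v_rel|² = 169;  v_rel·d = (-5)·(2) + (12)·(-14) = -178
169·t² + 356·t + 175 = 0  ⇒  m = (-178)² − 169·175 = 2109
m = 2109 > 0,  v_rel·d = -178 < 0  ⇒  outside

inside=no margin=2109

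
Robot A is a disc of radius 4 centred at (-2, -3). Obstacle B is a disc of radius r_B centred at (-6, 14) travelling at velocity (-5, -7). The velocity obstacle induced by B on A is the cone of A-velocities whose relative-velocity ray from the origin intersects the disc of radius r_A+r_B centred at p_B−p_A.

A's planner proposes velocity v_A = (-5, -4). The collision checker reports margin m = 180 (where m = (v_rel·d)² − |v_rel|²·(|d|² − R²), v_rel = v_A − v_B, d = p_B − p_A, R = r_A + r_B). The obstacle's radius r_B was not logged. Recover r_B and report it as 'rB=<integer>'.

m = 180
d = (-4, 17);  v_rel = (0, 3),  |v_rel|² = 9
v_rel×d = (0)·(17) − (3)·(-4) = 12
since m = R²·9 − 12²:  R² = (144 + 180) / 9 = 36
R = √36 = 6  ⇒  r_B = 6 − 4 = 2

rB=2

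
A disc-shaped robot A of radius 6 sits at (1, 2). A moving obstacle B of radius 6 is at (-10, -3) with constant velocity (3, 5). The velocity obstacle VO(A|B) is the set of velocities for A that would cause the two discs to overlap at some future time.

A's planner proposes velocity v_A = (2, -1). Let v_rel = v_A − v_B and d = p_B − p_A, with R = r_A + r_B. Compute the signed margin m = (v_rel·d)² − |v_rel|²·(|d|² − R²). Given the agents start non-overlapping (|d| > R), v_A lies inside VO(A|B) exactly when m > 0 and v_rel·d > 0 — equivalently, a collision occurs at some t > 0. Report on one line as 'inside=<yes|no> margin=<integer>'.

d = (-11, -5),  |d|² = 146;  R = 6+6 = 12,  c = 146−12² = 2
v_rel = (-1, -6),  |v_rel|² = 37;  v_rel·d = (-1)·(-11) + (-6)·(-5) = 41
37·t² − 82·t + 2 = 0  ⇒  m = 41² − 37·2 = 1607
m = 1607 > 0,  v_rel·d = 41 > 0  ⇒  inside

inside=yes margin=1607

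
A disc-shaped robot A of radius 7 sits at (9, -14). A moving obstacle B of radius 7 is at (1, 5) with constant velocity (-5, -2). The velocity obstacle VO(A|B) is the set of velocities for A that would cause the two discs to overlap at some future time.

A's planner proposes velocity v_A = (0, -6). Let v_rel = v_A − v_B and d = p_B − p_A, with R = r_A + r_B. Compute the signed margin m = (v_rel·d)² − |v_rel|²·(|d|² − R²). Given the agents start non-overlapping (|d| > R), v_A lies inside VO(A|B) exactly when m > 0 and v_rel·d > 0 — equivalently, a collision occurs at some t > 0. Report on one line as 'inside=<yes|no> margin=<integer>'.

d = (-8, 19),  |d|² = 425;  R = 7+7 = 14,  c = 425−14² = 229
v_rel = (5, -4),  |v_rel|² = 41;  v_rel·d = (5)·(-8) + (-4)·(19) = -116
41·t² + 232·t + 229 = 0  ⇒  m = (-116)² − 41·229 = 4067
m = 4067 > 0,  v_rel·d = -116 < 0  ⇒  outside

inside=no margin=4067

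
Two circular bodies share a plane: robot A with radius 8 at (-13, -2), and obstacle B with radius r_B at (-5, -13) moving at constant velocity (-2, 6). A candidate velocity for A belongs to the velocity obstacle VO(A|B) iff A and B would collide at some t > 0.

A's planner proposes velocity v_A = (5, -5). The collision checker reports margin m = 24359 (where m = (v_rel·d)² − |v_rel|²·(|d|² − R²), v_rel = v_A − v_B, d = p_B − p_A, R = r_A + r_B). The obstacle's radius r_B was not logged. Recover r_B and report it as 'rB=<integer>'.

m = 24359
d = (8, -11);  v_rel = (7, -11),  |v_rel|² = 170
v_rel×d = (7)·(-11) − (-11)·(8) = 11
since m = R²·170 − 11²:  R² = (121 + 24359) / 170 = 144
R = √144 = 12  ⇒  r_B = 12 − 8 = 4

rB=4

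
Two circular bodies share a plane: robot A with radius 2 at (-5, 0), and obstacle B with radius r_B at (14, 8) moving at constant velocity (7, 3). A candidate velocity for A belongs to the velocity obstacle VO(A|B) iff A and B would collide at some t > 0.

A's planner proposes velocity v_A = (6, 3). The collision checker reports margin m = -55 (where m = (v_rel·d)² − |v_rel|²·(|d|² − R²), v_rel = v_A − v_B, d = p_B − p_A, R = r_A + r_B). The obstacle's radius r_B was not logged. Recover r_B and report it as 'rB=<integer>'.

m = -55
d = (19, 8);  v_rel = (-1, 0),  |v_rel|² = 1
v_rel×d = (-1)·(8) − (0)·(19) = -8
since m = R²·1 − (-8)²:  R² = (64 + -55) / 1 = 9
R = √9 = 3  ⇒  r_B = 3 − 2 = 1

rB=1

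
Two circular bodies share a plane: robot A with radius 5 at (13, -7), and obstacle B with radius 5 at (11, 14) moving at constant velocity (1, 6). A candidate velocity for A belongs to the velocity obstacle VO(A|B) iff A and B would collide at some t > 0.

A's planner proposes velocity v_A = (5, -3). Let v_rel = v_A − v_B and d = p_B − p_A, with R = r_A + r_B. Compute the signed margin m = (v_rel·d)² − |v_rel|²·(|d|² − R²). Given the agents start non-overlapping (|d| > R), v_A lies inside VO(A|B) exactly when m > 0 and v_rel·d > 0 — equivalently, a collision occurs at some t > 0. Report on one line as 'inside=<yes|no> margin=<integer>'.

d = (-2, 21),  |d|² = 445;  R = 5+5 = 10,  c = 445−10² = 345
v_rel = (4, -9),  |v_rel|² = 97;  v_rel·d = (4)·(-2) + (-9)·(21) = -197
97·t² + 394·t + 345 = 0  ⇒  m = (-197)² − 97·345 = 5344
m = 5344 > 0,  v_rel·d = -197 < 0  ⇒  outside

inside=no margin=5344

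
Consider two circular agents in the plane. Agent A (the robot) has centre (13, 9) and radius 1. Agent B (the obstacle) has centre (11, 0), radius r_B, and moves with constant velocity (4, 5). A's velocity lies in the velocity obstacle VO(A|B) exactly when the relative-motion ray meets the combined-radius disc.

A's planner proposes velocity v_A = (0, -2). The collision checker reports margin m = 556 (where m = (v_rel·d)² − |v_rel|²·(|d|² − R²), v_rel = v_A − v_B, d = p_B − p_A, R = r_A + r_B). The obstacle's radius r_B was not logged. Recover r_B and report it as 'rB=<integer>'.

m = 556
d = (-2, -9);  v_rel = (-4, -7),  |v_rel|² = 65
v_rel×d = (-4)·(-9) − (-7)·(-2) = 22
since m = R²·65 − 22²:  R² = (484 + 556) / 65 = 16
R = √16 = 4  ⇒  r_B = 4 − 1 = 3

rB=3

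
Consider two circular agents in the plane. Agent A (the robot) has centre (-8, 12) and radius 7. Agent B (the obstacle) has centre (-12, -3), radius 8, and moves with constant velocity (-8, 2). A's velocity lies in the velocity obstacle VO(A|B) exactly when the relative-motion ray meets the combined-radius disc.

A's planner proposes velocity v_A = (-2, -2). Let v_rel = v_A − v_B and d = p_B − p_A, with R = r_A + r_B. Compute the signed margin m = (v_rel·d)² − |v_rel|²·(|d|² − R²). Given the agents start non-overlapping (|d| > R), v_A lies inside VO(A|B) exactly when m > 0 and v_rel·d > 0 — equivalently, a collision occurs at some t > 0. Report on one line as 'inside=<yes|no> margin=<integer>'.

d = (-4, -15),  |d|² = 241;  R = 7+8 = 15,  c = 241−15² = 16
v_rel = (6, -4),  |v_rel|² = 52;  v_rel·d = (6)·(-4) + (-4)·(-15) = 36
52·t² − 72·t + 16 = 0  ⇒  m = 36² − 52·16 = 464
m = 464 > 0,  v_rel·d = 36 > 0  ⇒  inside

inside=yes margin=464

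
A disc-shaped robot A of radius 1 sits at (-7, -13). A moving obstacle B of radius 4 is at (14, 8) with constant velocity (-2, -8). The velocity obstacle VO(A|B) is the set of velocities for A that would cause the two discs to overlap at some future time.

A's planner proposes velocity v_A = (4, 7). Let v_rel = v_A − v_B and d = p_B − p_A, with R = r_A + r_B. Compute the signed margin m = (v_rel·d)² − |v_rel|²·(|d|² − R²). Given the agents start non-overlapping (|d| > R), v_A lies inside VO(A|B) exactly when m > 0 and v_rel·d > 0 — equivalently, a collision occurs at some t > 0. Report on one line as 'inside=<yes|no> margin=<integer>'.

d = (21, 21),  |d|² = 882;  R = 1+4 = 5,  c = 882−5² = 857
v_rel = (6, 15),  |v_rel|² = 261;  v_rel·d = (6)·(21) + (15)·(21) = 441
261·t² − 882·t + 857 = 0  ⇒  m = 441² − 261·857 = -29196
m = -29196 < 0,  v_rel·d = 441 > 0  ⇒  outside

inside=no margin=-29196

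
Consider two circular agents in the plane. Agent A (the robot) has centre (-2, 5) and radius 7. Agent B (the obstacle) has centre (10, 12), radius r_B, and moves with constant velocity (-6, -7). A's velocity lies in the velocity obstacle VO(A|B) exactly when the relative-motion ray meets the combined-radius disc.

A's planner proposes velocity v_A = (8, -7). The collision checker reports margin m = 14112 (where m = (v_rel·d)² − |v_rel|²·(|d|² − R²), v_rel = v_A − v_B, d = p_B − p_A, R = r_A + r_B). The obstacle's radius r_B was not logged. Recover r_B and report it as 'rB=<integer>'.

m = 14112
d = (12, 7);  v_rel = (14, 0),  |v_rel|² = 196
v_rel×d = (14)·(7) − (0)·(12) = 98
since m = R²·196 − 98²:  R² = (9604 + 14112) / 196 = 121
R = √121 = 11  ⇒  r_B = 11 − 7 = 4

rB=4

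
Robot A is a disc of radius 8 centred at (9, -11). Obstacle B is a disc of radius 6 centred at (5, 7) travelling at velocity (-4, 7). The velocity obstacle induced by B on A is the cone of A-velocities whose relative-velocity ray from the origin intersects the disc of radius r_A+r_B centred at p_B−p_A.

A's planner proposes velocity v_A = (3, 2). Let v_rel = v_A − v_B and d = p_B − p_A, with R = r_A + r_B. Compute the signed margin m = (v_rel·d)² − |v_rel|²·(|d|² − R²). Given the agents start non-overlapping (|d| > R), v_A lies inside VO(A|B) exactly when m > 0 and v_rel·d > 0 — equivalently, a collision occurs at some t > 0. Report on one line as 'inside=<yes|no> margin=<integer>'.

d = (-4, 18),  |d|² = 340;  R = 8+6 = 14,  c = 340−14² = 144
v_rel = (7, -5),  |v_rel|² = 74;  v_rel·d = (7)·(-4) + (-5)·(18) = -118
74·t² + 236·t + 144 = 0  ⇒  m = (-118)² − 74·144 = 3268
m = 3268 > 0,  v_rel·d = -118 < 0  ⇒  outside

inside=no margin=3268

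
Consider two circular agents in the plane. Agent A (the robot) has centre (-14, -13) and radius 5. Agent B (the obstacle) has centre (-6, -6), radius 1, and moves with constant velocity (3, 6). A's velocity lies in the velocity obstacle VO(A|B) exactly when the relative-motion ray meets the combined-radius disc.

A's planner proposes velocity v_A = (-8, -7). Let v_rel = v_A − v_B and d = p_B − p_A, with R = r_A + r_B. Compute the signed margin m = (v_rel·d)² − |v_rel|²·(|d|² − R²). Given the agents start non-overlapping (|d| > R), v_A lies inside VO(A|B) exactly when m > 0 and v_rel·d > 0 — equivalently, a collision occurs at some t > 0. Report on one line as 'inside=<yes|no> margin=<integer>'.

d = (8, 7),  |d|² = 113;  R = 5+1 = 6,  c = 113−6² = 77
v_rel = (-11, -13),  |v_rel|² = 290;  v_rel·d = (-11)·(8) + (-13)·(7) = -179
290·t² + 358·t + 77 = 0  ⇒  m = (-179)² − 290·77 = 9711
m = 9711 > 0,  v_rel·d = -179 < 0  ⇒  outside

inside=no margin=9711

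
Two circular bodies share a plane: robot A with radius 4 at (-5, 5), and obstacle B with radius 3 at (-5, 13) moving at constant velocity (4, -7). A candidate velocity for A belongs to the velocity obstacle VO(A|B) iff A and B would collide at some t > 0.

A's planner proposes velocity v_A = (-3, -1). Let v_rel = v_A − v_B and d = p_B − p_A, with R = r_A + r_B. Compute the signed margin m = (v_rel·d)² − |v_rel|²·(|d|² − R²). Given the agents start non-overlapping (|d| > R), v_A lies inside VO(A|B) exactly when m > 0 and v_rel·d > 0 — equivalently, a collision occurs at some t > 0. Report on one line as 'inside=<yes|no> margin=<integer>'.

d = (0, 8),  |d|² = 64;  R = 4+3 = 7,  c = 64−7² = 15
v_rel = (-7, 6),  |v_rel|² = 85;  v_rel·d = (-7)·(0) + (6)·(8) = 48
85·t² − 96·t + 15 = 0  ⇒  m = 48² − 85·15 = 1029
m = 1029 > 0,  v_rel·d = 48 > 0  ⇒  inside

inside=yes margin=1029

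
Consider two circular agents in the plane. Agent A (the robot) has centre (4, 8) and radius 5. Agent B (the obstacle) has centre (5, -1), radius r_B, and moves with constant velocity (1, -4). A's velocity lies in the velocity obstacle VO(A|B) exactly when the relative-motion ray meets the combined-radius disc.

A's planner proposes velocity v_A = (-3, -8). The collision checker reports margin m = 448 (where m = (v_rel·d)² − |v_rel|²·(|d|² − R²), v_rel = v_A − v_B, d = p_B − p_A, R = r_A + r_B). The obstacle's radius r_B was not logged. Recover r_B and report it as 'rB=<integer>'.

m = 448
d = (1, -9);  v_rel = (-4, -4),  |v_rel|² = 32
v_rel×d = (-4)·(-9) − (-4)·(1) = 40
since m = R²·32 − 40²:  R² = (1600 + 448) / 32 = 64
R = √64 = 8  ⇒  r_B = 8 − 5 = 3

rB=3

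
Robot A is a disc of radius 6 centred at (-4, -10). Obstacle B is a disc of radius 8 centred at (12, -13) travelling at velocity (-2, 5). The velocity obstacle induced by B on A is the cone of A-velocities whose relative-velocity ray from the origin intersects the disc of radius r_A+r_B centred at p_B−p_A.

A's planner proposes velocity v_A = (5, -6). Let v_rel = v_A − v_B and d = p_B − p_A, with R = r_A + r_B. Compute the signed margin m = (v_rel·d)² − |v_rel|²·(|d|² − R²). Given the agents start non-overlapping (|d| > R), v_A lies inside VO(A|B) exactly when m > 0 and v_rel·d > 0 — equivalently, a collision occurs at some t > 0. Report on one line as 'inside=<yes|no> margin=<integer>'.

d = (16, -3),  |d|² = 265;  R = 6+8 = 14,  c = 265−14² = 69
v_rel = (7, -11),  |v_rel|² = 170;  v_rel·d = (7)·(16) + (-11)·(-3) = 145
170·t² − 290·t + 69 = 0  ⇒  m = 145² − 170·69 = 9295
m = 9295 > 0,  v_rel·d = 145 > 0  ⇒  inside

inside=yes margin=9295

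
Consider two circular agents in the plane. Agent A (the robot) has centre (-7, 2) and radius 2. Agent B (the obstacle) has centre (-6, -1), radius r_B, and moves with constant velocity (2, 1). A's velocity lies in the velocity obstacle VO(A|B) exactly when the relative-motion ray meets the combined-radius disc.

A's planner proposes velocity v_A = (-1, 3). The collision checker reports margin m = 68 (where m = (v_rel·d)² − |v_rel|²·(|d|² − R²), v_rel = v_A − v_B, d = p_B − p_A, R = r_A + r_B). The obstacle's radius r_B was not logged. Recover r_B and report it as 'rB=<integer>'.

m = 68
d = (1, -3);  v_rel = (-3, 2),  |v_rel|² = 13
v_rel×d = (-3)·(-3) − (2)·(1) = 7
since m = R²·13 − 7²:  R² = (49 + 68) / 13 = 9
R = √9 = 3  ⇒  r_B = 3 − 2 = 1

rB=1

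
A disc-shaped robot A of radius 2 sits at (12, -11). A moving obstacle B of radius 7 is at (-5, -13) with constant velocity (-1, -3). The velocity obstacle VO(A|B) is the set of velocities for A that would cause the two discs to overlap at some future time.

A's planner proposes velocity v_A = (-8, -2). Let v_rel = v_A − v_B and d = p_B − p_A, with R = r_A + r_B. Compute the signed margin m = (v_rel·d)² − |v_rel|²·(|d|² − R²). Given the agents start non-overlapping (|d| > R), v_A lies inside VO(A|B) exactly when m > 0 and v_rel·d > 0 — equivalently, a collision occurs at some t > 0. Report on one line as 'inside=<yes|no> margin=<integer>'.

d = (-17, -2),  |d|² = 293;  R = 2+7 = 9,  c = 293−9² = 212
v_rel = (-7, 1),  |v_rel|² = 50;  v_rel·d = (-7)·(-17) + (1)·(-2) = 117
50·t² − 234·t + 212 = 0  ⇒  m = 117² − 50·212 = 3089
m = 3089 > 0,  v_rel·d = 117 > 0  ⇒  inside

inside=yes margin=3089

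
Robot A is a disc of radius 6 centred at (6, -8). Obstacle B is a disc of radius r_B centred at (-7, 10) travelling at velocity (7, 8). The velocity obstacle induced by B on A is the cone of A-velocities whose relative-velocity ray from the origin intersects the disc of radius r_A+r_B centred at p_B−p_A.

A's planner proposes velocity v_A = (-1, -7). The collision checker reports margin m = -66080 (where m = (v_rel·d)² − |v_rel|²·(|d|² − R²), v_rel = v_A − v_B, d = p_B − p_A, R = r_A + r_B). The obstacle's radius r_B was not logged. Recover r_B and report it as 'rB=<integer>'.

m = -66080
d = (-13, 18);  v_rel = (-8, -15),  |v_rel|² = 289
v_rel×d = (-8)·(18) − (-15)·(-13) = -339
since m = R²·289 − (-339)²:  R² = (114921 + -66080) / 289 = 169
R = √169 = 13  ⇒  r_B = 13 − 6 = 7

rB=7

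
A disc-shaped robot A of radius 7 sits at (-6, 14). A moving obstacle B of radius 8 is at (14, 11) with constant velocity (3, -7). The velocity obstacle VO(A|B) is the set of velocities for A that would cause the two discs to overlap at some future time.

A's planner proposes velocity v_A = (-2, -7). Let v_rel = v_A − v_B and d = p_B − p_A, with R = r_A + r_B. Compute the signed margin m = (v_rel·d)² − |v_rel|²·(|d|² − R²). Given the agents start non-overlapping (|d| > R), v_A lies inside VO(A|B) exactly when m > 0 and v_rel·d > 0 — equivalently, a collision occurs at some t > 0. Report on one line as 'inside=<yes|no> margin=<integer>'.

d = (20, -3),  |d|² = 409;  R = 7+8 = 15,  c = 409−15² = 184
v_rel = (-5, 0),  |v_rel|² = 25;  v_rel·d = (-5)·(20) + (0)·(-3) = -100
25·t² + 200·t + 184 = 0  ⇒  m = (-100)² − 25·184 = 5400
m = 5400 > 0,  v_rel·d = -100 < 0  ⇒  outside

inside=no margin=5400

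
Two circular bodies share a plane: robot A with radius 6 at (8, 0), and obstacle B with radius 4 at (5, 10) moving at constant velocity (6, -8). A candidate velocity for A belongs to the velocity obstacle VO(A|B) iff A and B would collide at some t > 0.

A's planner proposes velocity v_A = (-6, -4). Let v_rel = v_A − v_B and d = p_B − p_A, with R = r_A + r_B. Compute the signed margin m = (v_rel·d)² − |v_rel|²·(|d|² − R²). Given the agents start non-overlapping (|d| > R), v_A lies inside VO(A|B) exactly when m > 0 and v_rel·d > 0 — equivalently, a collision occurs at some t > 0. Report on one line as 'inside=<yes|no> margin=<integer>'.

d = (-3, 10),  |d|² = 109;  R = 6+4 = 10,  c = 109−10² = 9
v_rel = (-12, 4),  |v_rel|² = 160;  v_rel·d = (-12)·(-3) + (4)·(10) = 76
160·t² − 152·t + 9 = 0  ⇒  m = 76² − 160·9 = 4336
m = 4336 > 0,  v_rel·d = 76 > 0  ⇒  inside

inside=yes margin=4336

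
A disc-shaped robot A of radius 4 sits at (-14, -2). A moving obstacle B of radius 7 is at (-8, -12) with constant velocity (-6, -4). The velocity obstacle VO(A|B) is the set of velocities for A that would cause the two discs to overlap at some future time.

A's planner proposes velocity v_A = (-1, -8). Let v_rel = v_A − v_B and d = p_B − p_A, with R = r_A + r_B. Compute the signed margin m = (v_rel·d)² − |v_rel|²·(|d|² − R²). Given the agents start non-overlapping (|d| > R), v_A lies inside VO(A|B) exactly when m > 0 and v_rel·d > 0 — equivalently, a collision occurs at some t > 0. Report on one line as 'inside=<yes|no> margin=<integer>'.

d = (6, -10),  |d|² = 136;  R = 4+7 = 11,  c = 136−11² = 15
v_rel = (5, -4),  |v_rel|² = 41;  v_rel·d = (5)·(6) + (-4)·(-10) = 70
41·t² − 140·t + 15 = 0  ⇒  m = 70² − 41·15 = 4285
m = 4285 > 0,  v_rel·d = 70 > 0  ⇒  inside

inside=yes margin=4285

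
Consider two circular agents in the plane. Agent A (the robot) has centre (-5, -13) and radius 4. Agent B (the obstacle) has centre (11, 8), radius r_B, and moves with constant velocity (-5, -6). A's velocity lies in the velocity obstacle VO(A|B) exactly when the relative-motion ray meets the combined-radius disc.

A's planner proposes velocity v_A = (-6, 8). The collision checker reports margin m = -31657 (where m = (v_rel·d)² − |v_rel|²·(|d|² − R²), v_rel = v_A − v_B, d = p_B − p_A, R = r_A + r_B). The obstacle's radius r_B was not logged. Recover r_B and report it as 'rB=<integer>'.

m = -31657
d = (16, 21);  v_rel = (-1, 14),  |v_rel|² = 197
v_rel×d = (-1)·(21) − (14)·(16) = -245
since m = R²·197 − (-245)²:  R² = (60025 + -31657) / 197 = 144
R = √144 = 12  ⇒  r_B = 12 − 4 = 8

rB=8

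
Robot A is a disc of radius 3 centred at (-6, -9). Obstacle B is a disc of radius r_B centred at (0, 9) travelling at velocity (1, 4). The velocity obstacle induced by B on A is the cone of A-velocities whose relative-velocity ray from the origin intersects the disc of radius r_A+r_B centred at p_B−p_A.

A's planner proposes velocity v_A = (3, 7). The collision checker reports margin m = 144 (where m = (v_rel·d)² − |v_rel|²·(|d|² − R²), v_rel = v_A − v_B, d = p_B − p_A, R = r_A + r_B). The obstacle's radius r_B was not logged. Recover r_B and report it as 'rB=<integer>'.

m = 144
d = (6, 18);  v_rel = (2, 3),  |v_rel|² = 13
v_rel×d = (2)·(18) − (3)·(6) = 18
since m = R²·13 − 18²:  R² = (324 + 144) / 13 = 36
R = √36 = 6  ⇒  r_B = 6 − 3 = 3

rB=3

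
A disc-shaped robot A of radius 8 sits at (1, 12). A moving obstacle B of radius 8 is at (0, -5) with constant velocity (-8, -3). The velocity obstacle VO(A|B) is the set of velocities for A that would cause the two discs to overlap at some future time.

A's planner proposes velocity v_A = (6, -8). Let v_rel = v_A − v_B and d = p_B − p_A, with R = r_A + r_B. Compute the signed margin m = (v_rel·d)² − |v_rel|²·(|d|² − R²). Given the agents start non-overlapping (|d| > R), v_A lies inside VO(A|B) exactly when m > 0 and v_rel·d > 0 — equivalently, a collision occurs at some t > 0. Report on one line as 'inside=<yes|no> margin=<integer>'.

d = (-1, -17),  |d|² = 290;  R = 8+8 = 16,  c = 290−16² = 34
v_rel = (14, -5),  |v_rel|² = 221;  v_rel·d = (14)·(-1) + (-5)·(-17) = 71
221·t² − 142·t + 34 = 0  ⇒  m = 71² − 221·34 = -2473
m = -2473 < 0,  v_rel·d = 71 > 0  ⇒  outside

inside=no margin=-2473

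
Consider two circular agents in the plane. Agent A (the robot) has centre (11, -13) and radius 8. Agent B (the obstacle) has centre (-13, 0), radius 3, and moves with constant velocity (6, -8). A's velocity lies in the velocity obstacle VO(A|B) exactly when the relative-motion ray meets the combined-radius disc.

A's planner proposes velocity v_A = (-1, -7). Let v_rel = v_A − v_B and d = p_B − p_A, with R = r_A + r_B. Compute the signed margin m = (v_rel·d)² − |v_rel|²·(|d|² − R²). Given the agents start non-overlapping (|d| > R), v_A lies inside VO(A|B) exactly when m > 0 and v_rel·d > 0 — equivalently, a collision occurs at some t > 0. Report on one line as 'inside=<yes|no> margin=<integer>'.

d = (-24, 13),  |d|² = 745;  R = 8+3 = 11,  c = 745−11² = 624
v_rel = (-7, 1),  |v_rel|² = 50;  v_rel·d = (-7)·(-24) + (1)·(13) = 181
50·t² − 362·t + 624 = 0  ⇒  m = 181² − 50·624 = 1561
m = 1561 > 0,  v_rel·d = 181 > 0  ⇒  inside

inside=yes margin=1561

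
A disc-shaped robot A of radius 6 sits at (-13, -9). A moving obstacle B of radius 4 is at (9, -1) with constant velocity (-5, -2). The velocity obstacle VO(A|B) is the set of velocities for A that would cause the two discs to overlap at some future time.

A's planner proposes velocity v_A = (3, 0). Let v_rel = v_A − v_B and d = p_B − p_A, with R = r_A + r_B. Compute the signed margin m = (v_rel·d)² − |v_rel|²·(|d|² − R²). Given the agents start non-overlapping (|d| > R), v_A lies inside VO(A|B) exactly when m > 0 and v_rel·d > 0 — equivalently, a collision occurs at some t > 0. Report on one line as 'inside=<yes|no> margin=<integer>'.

d = (22, 8),  |d|² = 548;  R = 6+4 = 10,  c = 548−10² = 448
v_rel = (8, 2),  |v_rel|² = 68;  v_rel·d = (8)·(22) + (2)·(8) = 192
68·t² − 384·t + 448 = 0  ⇒  m = 192² − 68·448 = 6400
m = 6400 > 0,  v_rel·d = 192 > 0  ⇒  inside

inside=yes margin=6400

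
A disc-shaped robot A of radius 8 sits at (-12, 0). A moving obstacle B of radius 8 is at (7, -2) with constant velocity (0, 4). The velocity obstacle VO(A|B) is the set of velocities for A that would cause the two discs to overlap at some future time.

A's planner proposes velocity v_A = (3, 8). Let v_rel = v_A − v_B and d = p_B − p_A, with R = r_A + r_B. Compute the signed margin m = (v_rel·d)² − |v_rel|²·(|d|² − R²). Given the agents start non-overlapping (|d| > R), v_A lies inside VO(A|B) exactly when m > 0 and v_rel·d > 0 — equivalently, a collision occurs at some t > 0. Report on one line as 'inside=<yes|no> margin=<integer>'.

d = (19, -2),  |d|² = 365;  R = 8+8 = 16,  c = 365−16² = 109
v_rel = (3, 4),  |v_rel|² = 25;  v_rel·d = (3)·(19) + (4)·(-2) = 49
25·t² − 98·t + 109 = 0  ⇒  m = 49² − 25·109 = -324
m = -324 < 0,  v_rel·d = 49 > 0  ⇒  outside

inside=no margin=-324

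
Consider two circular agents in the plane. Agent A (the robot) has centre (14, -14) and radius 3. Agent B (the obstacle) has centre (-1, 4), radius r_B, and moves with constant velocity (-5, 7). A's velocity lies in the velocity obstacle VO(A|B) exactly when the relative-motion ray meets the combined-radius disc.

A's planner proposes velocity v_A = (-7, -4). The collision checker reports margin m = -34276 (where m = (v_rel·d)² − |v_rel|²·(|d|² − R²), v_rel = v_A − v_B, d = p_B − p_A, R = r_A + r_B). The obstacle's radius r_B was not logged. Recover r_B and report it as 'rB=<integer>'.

m = -34276
d = (-15, 18);  v_rel = (-2, -11),  |v_rel|² = 125
v_rel×d = (-2)·(18) − (-11)·(-15) = -201
since m = R²·125 − (-201)²:  R² = (40401 + -34276) / 125 = 49
R = √49 = 7  ⇒  r_B = 7 − 3 = 4

rB=4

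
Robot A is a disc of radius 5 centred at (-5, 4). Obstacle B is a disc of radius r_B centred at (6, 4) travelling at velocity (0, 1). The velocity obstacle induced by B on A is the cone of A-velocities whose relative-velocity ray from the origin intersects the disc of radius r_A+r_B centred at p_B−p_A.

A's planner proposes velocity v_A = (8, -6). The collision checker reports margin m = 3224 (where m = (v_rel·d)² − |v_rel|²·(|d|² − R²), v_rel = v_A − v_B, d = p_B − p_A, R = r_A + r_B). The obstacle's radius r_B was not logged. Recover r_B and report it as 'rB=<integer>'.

m = 3224
d = (11, 0);  v_rel = (8, -7),  |v_rel|² = 113
v_rel×d = (8)·(0) − (-7)·(11) = 77
since m = R²·113 − 77²:  R² = (5929 + 3224) / 113 = 81
R = √81 = 9  ⇒  r_B = 9 − 5 = 4

rB=4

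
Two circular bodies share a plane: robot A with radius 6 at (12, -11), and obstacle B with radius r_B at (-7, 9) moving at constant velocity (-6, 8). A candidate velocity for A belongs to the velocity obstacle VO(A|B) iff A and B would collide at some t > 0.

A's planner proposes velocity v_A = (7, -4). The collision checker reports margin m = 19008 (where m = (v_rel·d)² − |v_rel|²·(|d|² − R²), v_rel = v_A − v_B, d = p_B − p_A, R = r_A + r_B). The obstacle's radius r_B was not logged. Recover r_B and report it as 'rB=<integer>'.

m = 19008
d = (-19, 20);  v_rel = (13, -12),  |v_rel|² = 313
v_rel×d = (13)·(20) − (-12)·(-19) = 32
since m = R²·313 − 32²:  R² = (1024 + 19008) / 313 = 64
R = √64 = 8  ⇒  r_B = 8 − 6 = 2

rB=2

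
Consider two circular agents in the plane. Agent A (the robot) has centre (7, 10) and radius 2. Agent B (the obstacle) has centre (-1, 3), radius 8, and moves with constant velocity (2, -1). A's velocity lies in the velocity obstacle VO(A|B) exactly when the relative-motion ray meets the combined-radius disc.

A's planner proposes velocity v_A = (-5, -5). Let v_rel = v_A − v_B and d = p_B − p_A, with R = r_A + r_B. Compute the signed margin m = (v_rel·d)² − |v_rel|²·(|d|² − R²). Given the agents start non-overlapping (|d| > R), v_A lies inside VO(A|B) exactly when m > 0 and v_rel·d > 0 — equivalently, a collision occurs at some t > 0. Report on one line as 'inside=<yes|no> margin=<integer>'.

d = (-8, -7),  |d|² = 113;  R = 2+8 = 10,  c = 113−10² = 13
v_rel = (-7, -4),  |v_rel|² = 65;  v_rel·d = (-7)·(-8) + (-4)·(-7) = 84
65·t² − 168·t + 13 = 0  ⇒  m = 84² − 65·13 = 6211
m = 6211 > 0,  v_rel·d = 84 > 0  ⇒  inside

inside=yes margin=6211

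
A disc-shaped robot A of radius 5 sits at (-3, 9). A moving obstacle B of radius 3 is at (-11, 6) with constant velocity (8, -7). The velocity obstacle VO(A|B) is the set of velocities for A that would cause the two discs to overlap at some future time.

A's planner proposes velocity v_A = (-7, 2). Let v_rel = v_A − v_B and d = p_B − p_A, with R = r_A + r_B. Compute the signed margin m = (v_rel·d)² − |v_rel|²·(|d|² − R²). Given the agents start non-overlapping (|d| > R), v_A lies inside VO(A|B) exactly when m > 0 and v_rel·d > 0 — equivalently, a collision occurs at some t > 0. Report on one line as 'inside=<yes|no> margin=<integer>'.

d = (-8, -3),  |d|² = 73;  R = 5+3 = 8,  c = 73−8² = 9
v_rel = (-15, 9),  |v_rel|² = 306;  v_rel·d = (-15)·(-8) + (9)·(-3) = 93
306·t² − 186·t + 9 = 0  ⇒  m = 93² − 306·9 = 5895
m = 5895 > 0,  v_rel·d = 93 > 0  ⇒  inside

inside=yes margin=5895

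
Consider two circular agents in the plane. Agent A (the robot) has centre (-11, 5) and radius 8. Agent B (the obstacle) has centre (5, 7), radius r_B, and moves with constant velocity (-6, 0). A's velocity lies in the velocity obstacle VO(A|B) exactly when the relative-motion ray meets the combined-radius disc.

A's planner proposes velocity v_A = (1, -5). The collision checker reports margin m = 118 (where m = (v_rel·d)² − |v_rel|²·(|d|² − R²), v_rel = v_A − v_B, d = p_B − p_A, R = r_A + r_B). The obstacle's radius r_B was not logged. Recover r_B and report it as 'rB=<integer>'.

m = 118
d = (16, 2);  v_rel = (7, -5),  |v_rel|² = 74
v_rel×d = (7)·(2) − (-5)·(16) = 94
since m = R²·74 − 94²:  R² = (8836 + 118) / 74 = 121
R = √121 = 11  ⇒  r_B = 11 − 8 = 3

rB=3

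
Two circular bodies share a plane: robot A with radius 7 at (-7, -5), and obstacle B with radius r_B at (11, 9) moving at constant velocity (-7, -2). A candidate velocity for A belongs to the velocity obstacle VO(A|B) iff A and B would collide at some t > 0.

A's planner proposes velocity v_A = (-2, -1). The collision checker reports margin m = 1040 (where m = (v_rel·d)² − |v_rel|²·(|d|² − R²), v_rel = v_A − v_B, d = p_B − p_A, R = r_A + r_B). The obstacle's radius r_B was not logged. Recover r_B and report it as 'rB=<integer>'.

m = 1040
d = (18, 14);  v_rel = (5, 1),  |v_rel|² = 26
v_rel×d = (5)·(14) − (1)·(18) = 52
since m = R²·26 − 52²:  R² = (2704 + 1040) / 26 = 144
R = √144 = 12  ⇒  r_B = 12 − 7 = 5

rB=5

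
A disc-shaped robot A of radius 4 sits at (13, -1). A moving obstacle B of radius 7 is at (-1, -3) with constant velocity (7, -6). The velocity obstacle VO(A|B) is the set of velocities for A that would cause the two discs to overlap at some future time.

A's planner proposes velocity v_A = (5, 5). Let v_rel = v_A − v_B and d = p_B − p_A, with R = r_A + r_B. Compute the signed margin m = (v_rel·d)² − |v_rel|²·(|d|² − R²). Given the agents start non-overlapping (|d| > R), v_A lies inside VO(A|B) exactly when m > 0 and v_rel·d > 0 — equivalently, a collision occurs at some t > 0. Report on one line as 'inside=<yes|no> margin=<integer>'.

d = (-14, -2),  |d|² = 200;  R = 4+7 = 11,  c = 200−11² = 79
v_rel = (-2, 11),  |v_rel|² = 125;  v_rel·d = (-2)·(-14) + (11)·(-2) = 6
125·t² − 12·t + 79 = 0  ⇒  m = 6² − 125·79 = -9839
m = -9839 < 0,  v_rel·d = 6 > 0  ⇒  outside

inside=no margin=-9839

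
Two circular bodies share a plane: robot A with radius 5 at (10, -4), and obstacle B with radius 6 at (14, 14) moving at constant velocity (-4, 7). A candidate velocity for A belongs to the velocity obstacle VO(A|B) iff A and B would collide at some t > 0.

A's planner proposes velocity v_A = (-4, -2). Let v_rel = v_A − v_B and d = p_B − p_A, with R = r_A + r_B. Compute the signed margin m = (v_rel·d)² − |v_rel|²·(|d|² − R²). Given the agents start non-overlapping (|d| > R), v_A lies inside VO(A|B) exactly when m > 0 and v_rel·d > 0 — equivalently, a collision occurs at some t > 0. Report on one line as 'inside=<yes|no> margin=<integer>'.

d = (4, 18),  |d|² = 340;  R = 5+6 = 11,  c = 340−11² = 219
v_rel = (0, -9),  |v_rel|² = 81;  v_rel·d = (0)·(4) + (-9)·(18) = -162
81·t² + 324·t + 219 = 0  ⇒  m = (-162)² − 81·219 = 8505
m = 8505 > 0,  v_rel·d = -162 < 0  ⇒  outside

inside=no margin=8505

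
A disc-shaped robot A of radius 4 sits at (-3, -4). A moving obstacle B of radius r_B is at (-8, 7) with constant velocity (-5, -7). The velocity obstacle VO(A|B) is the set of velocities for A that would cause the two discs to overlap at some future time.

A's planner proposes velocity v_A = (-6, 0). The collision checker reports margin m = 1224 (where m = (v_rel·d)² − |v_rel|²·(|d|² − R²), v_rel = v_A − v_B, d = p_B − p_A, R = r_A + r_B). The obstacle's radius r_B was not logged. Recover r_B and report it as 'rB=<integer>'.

m = 1224
d = (-5, 11);  v_rel = (-1, 7),  |v_rel|² = 50
v_rel×d = (-1)·(11) − (7)·(-5) = 24
since m = R²·50 − 24²:  R² = (576 + 1224) / 50 = 36
R = √36 = 6  ⇒  r_B = 6 − 4 = 2

rB=2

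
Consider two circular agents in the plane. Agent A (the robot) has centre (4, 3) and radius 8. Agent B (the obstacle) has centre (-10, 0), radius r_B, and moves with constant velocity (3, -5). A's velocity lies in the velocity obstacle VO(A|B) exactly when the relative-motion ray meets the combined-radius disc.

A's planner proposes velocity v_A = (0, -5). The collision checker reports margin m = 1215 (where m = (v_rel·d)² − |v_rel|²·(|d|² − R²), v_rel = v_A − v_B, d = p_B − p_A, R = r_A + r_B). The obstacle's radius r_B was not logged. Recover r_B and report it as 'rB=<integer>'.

m = 1215
d = (-14, -3);  v_rel = (-3, 0),  |v_rel|² = 9
v_rel×d = (-3)·(-3) − (0)·(-14) = 9
since m = R²·9 − 9²:  R² = (81 + 1215) / 9 = 144
R = √144 = 12  ⇒  r_B = 12 − 8 = 4

rB=4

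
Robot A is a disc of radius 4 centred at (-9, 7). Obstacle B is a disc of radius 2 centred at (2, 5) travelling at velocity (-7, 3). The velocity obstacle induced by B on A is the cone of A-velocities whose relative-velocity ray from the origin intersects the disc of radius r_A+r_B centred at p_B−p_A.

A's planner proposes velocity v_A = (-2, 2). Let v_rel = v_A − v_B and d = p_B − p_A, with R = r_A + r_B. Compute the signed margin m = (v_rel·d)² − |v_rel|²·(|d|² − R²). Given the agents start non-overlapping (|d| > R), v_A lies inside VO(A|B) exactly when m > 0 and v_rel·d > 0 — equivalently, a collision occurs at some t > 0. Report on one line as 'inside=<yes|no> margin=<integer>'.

d = (11, -2),  |d|² = 125;  R = 4+2 = 6,  c = 125−6² = 89
v_rel = (5, -1),  |v_rel|² = 26;  v_rel·d = (5)·(11) + (-1)·(-2) = 57
26·t² − 114·t + 89 = 0  ⇒  m = 57² − 26·89 = 935
m = 935 > 0,  v_rel·d = 57 > 0  ⇒  inside

inside=yes margin=935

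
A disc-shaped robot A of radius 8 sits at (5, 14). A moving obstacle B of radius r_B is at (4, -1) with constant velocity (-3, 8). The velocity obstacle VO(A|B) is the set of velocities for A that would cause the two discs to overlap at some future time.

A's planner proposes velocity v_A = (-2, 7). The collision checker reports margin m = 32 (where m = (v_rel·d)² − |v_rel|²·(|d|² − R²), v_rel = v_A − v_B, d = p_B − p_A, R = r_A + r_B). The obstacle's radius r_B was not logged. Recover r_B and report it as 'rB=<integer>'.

m = 32
d = (-1, -15);  v_rel = (1, -1),  |v_rel|² = 2
v_rel×d = (1)·(-15) − (-1)·(-1) = -16
since m = R²·2 − (-16)²:  R² = (256 + 32) / 2 = 144
R = √144 = 12  ⇒  r_B = 12 − 8 = 4

rB=4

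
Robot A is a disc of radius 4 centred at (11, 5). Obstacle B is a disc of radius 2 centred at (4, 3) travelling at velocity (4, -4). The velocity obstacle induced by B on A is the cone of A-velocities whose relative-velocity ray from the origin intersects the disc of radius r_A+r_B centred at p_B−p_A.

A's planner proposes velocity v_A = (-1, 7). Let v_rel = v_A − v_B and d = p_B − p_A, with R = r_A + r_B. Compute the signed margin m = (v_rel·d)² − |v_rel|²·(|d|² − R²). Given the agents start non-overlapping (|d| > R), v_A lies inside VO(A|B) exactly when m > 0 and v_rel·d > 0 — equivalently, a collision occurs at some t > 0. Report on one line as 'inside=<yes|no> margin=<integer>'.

d = (-7, -2),  |d|² = 53;  R = 4+2 = 6,  c = 53−6² = 17
v_rel = (-5, 11),  |v_rel|² = 146;  v_rel·d = (-5)·(-7) + (11)·(-2) = 13
146·t² − 26·t + 17 = 0  ⇒  m = 13² − 146·17 = -2313
m = -2313 < 0,  v_rel·d = 13 > 0  ⇒  outside

inside=no margin=-2313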